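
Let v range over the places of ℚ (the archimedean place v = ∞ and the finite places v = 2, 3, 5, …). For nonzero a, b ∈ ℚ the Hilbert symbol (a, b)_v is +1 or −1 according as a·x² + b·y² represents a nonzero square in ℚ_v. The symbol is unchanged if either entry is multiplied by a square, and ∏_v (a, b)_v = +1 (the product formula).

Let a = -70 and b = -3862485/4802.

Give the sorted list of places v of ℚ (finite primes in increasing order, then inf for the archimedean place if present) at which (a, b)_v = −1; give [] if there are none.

(a, b) ≡ (-70, -330) mod (ℚ^×)²; places V = {2, 3, 5, 7, 11, 17, ∞}.
(a,b)_∞: sgn(-70)=−, sgn(-330)=−, so -1.
(a,b)_5: α=1, u≡1; β=1, v≡4 (mod 5); (1|5)=+1, (4|5)=+1; sign (−1)^0·+1^1·+1^1 = +1.
(a,b)_3: α=0, u≡2; β=5, v≡1 (mod 3); (2|3)=-1, (1|3)=+1; sign (−1)^0·-1^5·+1^0 = -1.
(a,b)_11: α=0, u≡7; β=1, v≡3 (mod 11); (7|11)=-1, (3|11)=+1; sign (−1)^0·-1^1·+1^0 = -1.
(a,b)_17: α=0, u≡15; β=2, v≡6 (mod 17); (15|17)=+1, (6|17)=-1; sign (−1)^0·+1^2·-1^0 = +1.
(a,b)_7: α=1, u≡4; β=-4, v≡5 (mod 7); (4|7)=+1, (5|7)=-1; sign (−1)^0·+1^-4·-1^1 = -1.
(a,b)_2: α=1, β=-1; u≡5, v≡3 (mod 8); ε(u)ε(v)=0·1, αω(v)=1·1, βω(u)=-1·1; sum ≡ 0  ⇒  +1.
Ram(-70, -330) = {3, 7, 11, ∞}; no ℚ_3-point on the conic.

[3, 7, 11, inf]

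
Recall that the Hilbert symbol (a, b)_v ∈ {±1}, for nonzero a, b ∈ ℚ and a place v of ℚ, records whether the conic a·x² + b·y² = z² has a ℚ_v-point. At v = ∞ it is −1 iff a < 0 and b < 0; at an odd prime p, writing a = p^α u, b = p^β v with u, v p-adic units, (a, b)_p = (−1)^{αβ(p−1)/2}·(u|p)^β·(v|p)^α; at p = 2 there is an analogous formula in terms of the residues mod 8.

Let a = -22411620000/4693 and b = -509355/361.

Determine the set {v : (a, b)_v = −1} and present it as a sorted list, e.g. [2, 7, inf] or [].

Mod squares: a ≡ -546, b ≡ -1155. Check v ∈ {∞, 2, 3, 5, 7, 11, 13, 19}.
v=∞: -546 < 0 and -1155 < 0  ⇒  (a,b)_∞ = -1.
v=2: v_2(a)=5, v_2(b)=0; units ≡ 7, 5 (mod 8); ε·ε+αω+βω = 1·0+5·1+0·0 ≡ 1  ⇒  (a,b)_2 = -1.
v=19: a=19^-2·(≡17), b=19^-2·(≡16) mod 19; (17|19)=+1, (16|19)=+1; (−1)^{-2·-2·9}·(+1)^-2·(+1)^-2 = +1.
v=3: a=3^3·(≡1), b=3^3·(≡2) mod 3; (1|3)=+1, (2|3)=-1; (−1)^{3·3·1}·(+1)^3·(-1)^3 = +1.
v=11: a=11^2·(≡5), b=11^1·(≡3) mod 11; (5|11)=+1, (3|11)=+1; (−1)^{2·1·5}·(+1)^1·(+1)^2 = +1.
v=13: a=13^-1·(≡1), b=13^0·(≡5) mod 13; (1|13)=+1, (5|13)=-1; (−1)^{-1·0·6}·(+1)^0·(-1)^-1 = -1.
v=5: a=5^4·(≡1), b=5^1·(≡4) mod 5; (1|5)=+1, (4|5)=+1; (−1)^{4·1·2}·(+1)^1·(+1)^4 = +1.
v=7: a=7^3·(≡3), b=7^3·(≡5) mod 7; (3|7)=-1, (5|7)=-1; (−1)^{3·3·3}·(-1)^3·(-1)^3 = -1.
(-546, -1155 / ℚ) ramifies at {2, 7, 13, ∞}: a division algebra.

[2, 7, 13, inf]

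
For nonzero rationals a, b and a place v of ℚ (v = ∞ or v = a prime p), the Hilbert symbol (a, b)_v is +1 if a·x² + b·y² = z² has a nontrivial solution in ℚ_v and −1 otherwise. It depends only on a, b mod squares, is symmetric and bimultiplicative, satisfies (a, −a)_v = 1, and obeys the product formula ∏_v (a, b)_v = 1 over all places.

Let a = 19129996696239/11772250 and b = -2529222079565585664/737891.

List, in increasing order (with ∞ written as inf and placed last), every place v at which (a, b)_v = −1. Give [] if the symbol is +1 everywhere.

[11, 13]

Mod squares: a ≡ 18122390, b ≡ -319. Check v ∈ {∞, 2, 3, 5, 7, 11, 13, 19, 23, 29, 31, 37}.
v=11: a=11^1·(≡9), b=11^-1·(≡5) mod 11; (9|11)=+1, (5|11)=+1; (−1)^{1·-1·5}·(+1)^-1·(+1)^1 = -1.
v=∞: 18122390 > 0 and -319 < 0  ⇒  (a,b)_∞ = +1.
v=2: v_2(a)=-1, v_2(b)=8; units ≡ 3, 1 (mod 8); ε·ε+αω+βω = 1·0+-1·0+8·1 ≡ 0  ⇒  (a,b)_2 = +1.
v=31: a=31^-2·(≡10), b=31^0·(≡13) mod 31; (10|31)=+1, (13|31)=-1; (−1)^{-2·0·15}·(+1)^0·(-1)^-2 = +1.
v=29: a=29^1·(≡12), b=29^1·(≡3) mod 29; (12|29)=-1, (3|29)=-1; (−1)^{1·1·14}·(-1)^1·(-1)^1 = +1.
v=13: a=13^1·(≡12), b=13^2·(≡6) mod 13; (12|13)=+1, (6|13)=-1; (−1)^{1·2·6}·(+1)^2·(-1)^1 = -1.
v=5: a=5^-3·(≡3), b=5^0·(≡1) mod 5; (3|5)=-1, (1|5)=+1; (−1)^{-3·0·2}·(-1)^0·(+1)^-3 = +1.
v=37: a=37^0·(≡10), b=37^-2·(≡22) mod 37; (10|37)=+1, (22|37)=-1; (−1)^{0·-2·18}·(+1)^-2·(-1)^0 = +1.
v=3: a=3^4·(≡2), b=3^4·(≡2) mod 3; (2|3)=-1, (2|3)=-1; (−1)^{4·4·1}·(-1)^4·(-1)^4 = +1.
v=19: a=19^5·(≡12), b=19^6·(≡16) mod 19; (12|19)=-1, (16|19)=+1; (−1)^{5·6·9}·(-1)^6·(+1)^5 = +1.
v=7: a=7^-2·(≡3), b=7^-2·(≡3) mod 7; (3|7)=-1, (3|7)=-1; (−1)^{-2·-2·3}·(-1)^-2·(-1)^-2 = +1.
v=23: a=23^1·(≡19), b=23^2·(≡8) mod 23; (19|23)=-1, (8|23)=+1; (−1)^{1·2·11}·(-1)^2·(+1)^1 = +1.
|Ram(18122390, -319)| = 2, even; anisotropic at {11, 13}.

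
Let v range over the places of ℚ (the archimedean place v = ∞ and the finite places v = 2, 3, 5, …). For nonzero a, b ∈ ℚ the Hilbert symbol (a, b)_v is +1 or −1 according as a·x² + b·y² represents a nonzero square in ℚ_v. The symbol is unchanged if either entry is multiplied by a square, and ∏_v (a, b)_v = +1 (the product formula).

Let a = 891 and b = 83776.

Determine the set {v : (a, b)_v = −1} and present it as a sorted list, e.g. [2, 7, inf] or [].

[11, 17]

Mod squares: a ≡ 11, b ≡ 1309. Check v ∈ {∞, 2, 3, 7, 11, 17}.
v=3: a=3^4·(≡2), b=3^0·(≡1) mod 3; (2|3)=-1, (1|3)=+1; (−1)^{4·0·1}·(-1)^0·(+1)^4 = +1.
v=7: a=7^0·(≡2), b=7^1·(≡5) mod 7; (2|7)=+1, (5|7)=-1; (−1)^{0·1·3}·(+1)^1·(-1)^0 = +1.
v=11: a=11^1·(≡4), b=11^1·(≡4) mod 11; (4|11)=+1, (4|11)=+1; (−1)^{1·1·5}·(+1)^1·(+1)^1 = -1.
v=17: a=17^0·(≡7), b=17^1·(≡15) mod 17; (7|17)=-1, (15|17)=+1; (−1)^{0·1·8}·(-1)^1·(+1)^0 = -1.
v=∞: 11 > 0 and 1309 > 0  ⇒  (a,b)_∞ = +1.
v=2: v_2(a)=0, v_2(b)=6; units ≡ 3, 5 (mod 8); ε·ε+αω+βω = 1·0+0·1+6·1 ≡ 0  ⇒  (a,b)_2 = +1.
(11, 1309 / ℚ) ramifies at {11, 17}: a division algebra.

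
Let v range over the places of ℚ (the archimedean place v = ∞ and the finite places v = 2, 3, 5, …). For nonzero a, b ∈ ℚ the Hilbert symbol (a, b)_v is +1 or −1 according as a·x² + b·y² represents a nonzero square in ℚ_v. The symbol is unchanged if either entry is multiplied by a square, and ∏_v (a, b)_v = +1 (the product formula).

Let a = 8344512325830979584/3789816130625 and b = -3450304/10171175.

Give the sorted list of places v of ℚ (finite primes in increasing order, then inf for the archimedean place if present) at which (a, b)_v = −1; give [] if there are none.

[2, 7]

(a, b) ≡ (144739, -7337) mod (ℚ^×)²; places V = {2, 3, 5, 7, 11, 13, 17, 19, 23, 29, 31, ∞}.
(a,b)_2: α=12, β=6; u≡3, v≡7 (mod 8); ε(u)ε(v)=1·1, αω(v)=12·0, βω(u)=6·1; sum ≡ 1  ⇒  -1.
(a,b)_19: α=-4, u≡16; β=-2, v≡9 (mod 19); (16|19)=+1, (9|19)=+1; sign (−1)^0·+1^-2·+1^-4 = +1.
(a,b)_31: α=1, u≡8; β=0, v≡14 (mod 31); (8|31)=+1, (14|31)=+1; sign (−1)^0·+1^0·+1^1 = +1.
(a,b)_∞: sgn(144739)=+, sgn(-7337)=−, so +1.
(a,b)_3: α=2, u≡1; β=0, v≡1 (mod 3); (1|3)=+1, (1|3)=+1; sign (−1)^0·+1^0·+1^2 = +1.
(a,b)_5: α=-4, u≡1; β=-2, v≡3 (mod 5); (1|5)=+1, (3|5)=-1; sign (−1)^0·+1^-2·-1^-4 = +1.
(a,b)_17: α=-2, u≡15; β=0, v≡12 (mod 17); (15|17)=+1, (12|17)=-1; sign (−1)^0·+1^0·-1^-2 = +1.
(a,b)_7: α=-1, u≡3; β=-2, v≡6 (mod 7); (3|7)=-1, (6|7)=-1; sign (−1)^0·-1^-2·-1^-1 = -1.
(a,b)_23: α=-1, u≡21; β=-1, v≡16 (mod 23); (21|23)=-1, (16|23)=+1; sign (−1)^1·-1^-1·+1^-1 = +1.
(a,b)_11: α=6, u≡5; β=1, v≡4 (mod 11); (5|11)=+1, (4|11)=+1; sign (−1)^0·+1^1·+1^6 = +1.
(a,b)_29: α=3, u≡18; β=1, v≡8 (mod 29); (18|29)=-1, (8|29)=-1; sign (−1)^0·-1^1·-1^3 = +1.
(a,b)_13: α=2, u≡4; β=2, v≡7 (mod 13); (4|13)=+1, (7|13)=-1; sign (−1)^0·+1^2·-1^2 = +1.
Ram(144739, -7337) = {2, 7}; no ℚ_2-point on the conic.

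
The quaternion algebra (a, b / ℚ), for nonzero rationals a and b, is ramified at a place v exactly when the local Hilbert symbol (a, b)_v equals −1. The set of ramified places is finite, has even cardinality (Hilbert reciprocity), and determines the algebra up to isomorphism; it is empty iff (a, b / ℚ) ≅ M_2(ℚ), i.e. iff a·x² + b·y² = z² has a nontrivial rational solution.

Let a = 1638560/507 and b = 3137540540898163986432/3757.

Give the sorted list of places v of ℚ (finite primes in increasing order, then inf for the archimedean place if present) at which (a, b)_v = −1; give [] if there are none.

[2, 3]

Mod squares: a ≡ 6270, b ≡ 429. Check v ∈ {∞, 2, 3, 5, 7, 11, 13, 17, 19, 29}.
v=5: a=5^1·(≡1), b=5^0·(≡1) mod 5; (1|5)=+1, (1|5)=+1; (−1)^{1·0·2}·(+1)^0·(+1)^1 = +1.
v=2: v_2(a)=5, v_2(b)=12; units ≡ 7, 5 (mod 8); ε·ε+αω+βω = 1·0+5·1+12·0 ≡ 1  ⇒  (a,b)_2 = -1.
v=7: a=7^2·(≡5), b=7^4·(≡4) mod 7; (5|7)=-1, (4|7)=+1; (−1)^{2·4·3}·(-1)^4·(+1)^2 = +1.
v=17: a=17^0·(≡12), b=17^-2·(≡2) mod 17; (12|17)=-1, (2|17)=+1; (−1)^{0·-2·8}·(-1)^-2·(+1)^0 = +1.
v=29: a=29^0·(≡25), b=29^2·(≡6) mod 29; (25|29)=+1, (6|29)=+1; (−1)^{0·2·14}·(+1)^2·(+1)^0 = +1.
v=19: a=19^1·(≡16), b=19^4·(≡17) mod 19; (16|19)=+1, (17|19)=+1; (−1)^{1·4·9}·(+1)^4·(+1)^1 = +1.
v=3: a=3^-1·(≡2), b=3^7·(≡2) mod 3; (2|3)=-1, (2|3)=-1; (−1)^{-1·7·1}·(-1)^7·(-1)^-1 = -1.
v=13: a=13^-2·(≡9), b=13^-1·(≡5) mod 13; (9|13)=+1, (5|13)=-1; (−1)^{-2·-1·6}·(+1)^-1·(-1)^-2 = +1.
v=11: a=11^1·(≡9), b=11^3·(≡8) mod 11; (9|11)=+1, (8|11)=-1; (−1)^{1·3·5}·(+1)^3·(-1)^1 = +1.
v=∞: 6270 > 0 and 429 > 0  ⇒  (a,b)_∞ = +1.
(6270, 429 / ℚ) ramifies at {2, 3}: a division algebra.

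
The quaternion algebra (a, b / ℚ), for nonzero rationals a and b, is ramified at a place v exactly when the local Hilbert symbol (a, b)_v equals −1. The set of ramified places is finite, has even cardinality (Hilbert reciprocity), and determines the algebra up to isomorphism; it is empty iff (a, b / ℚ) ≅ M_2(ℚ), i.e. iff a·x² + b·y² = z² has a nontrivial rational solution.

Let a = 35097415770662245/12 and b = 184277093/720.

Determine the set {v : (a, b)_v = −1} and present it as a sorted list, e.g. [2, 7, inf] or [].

[7, 13]

Mod squares: a ≡ 15015, b ≡ 385. Check v ∈ {∞, 2, 3, 5, 7, 11, 13, 17}.
v=∞: 15015 > 0 and 385 > 0  ⇒  (a,b)_∞ = +1.
v=2: v_2(a)=-2, v_2(b)=-4; units ≡ 7, 1 (mod 8); ε·ε+αω+βω = 1·0+-2·0+-4·0 ≡ 0  ⇒  (a,b)_2 = +1.
v=5: a=5^1·(≡2), b=5^-1·(≡2) mod 5; (2|5)=-1, (2|5)=-1; (−1)^{1·-1·2}·(-1)^-1·(-1)^1 = +1.
v=17: a=17^6·(≡16), b=17^2·(≡3) mod 17; (16|17)=+1, (3|17)=-1; (−1)^{6·2·8}·(+1)^2·(-1)^6 = +1.
v=11: a=11^3·(≡5), b=11^1·(≡7) mod 11; (5|11)=+1, (7|11)=-1; (−1)^{3·1·5}·(+1)^1·(-1)^3 = +1.
v=13: a=13^1·(≡11), b=13^2·(≡7) mod 13; (11|13)=-1, (7|13)=-1; (−1)^{1·2·6}·(-1)^2·(-1)^1 = -1.
v=7: a=7^5·(≡6), b=7^3·(≡6) mod 7; (6|7)=-1, (6|7)=-1; (−1)^{5·3·3}·(-1)^3·(-1)^5 = -1.
v=3: a=3^-1·(≡1), b=3^-2·(≡1) mod 3; (1|3)=+1, (1|3)=+1; (−1)^{-1·-2·1}·(+1)^-2·(+1)^-1 = +1.
(15015, 385 / ℚ) ramifies at {7, 13}: a division algebra.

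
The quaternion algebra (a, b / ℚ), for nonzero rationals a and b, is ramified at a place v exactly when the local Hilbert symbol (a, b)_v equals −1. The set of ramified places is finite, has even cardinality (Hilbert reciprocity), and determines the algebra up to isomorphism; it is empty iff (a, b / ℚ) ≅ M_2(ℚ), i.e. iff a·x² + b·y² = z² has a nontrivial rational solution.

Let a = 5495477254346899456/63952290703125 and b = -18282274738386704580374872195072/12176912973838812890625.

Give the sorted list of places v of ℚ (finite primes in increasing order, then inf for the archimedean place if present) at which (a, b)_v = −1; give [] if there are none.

Mod squares: a ≡ 558830, b ≡ -43. Check v ∈ {∞, 2, 3, 5, 7, 11, 13, 17, 29, 41, 43, 47}.
v=17: a=17^-4·(≡12), b=17^-6·(≡2) mod 17; (12|17)=-1, (2|17)=+1; (−1)^{-4·-6·8}·(-1)^-6·(+1)^-4 = +1.
v=41: a=41^1·(≡10), b=41^2·(≡4) mod 41; (10|41)=+1, (4|41)=+1; (−1)^{1·2·20}·(+1)^2·(+1)^1 = +1.
v=2: v_2(a)=17, v_2(b)=30; units ≡ 7, 5 (mod 8); ε·ε+αω+βω = 1·0+17·1+30·0 ≡ 1  ⇒  (a,b)_2 = -1.
v=∞: 558830 > 0 and -43 < 0  ⇒  (a,b)_∞ = +1.
v=3: a=3^-4·(≡2), b=3^-6·(≡2) mod 3; (2|3)=-1, (2|3)=-1; (−1)^{-4·-6·1}·(-1)^-6·(-1)^-4 = +1.
v=47: a=47^1·(≡19), b=47^2·(≡12) mod 47; (19|47)=-1, (12|47)=+1; (−1)^{1·2·23}·(-1)^2·(+1)^1 = +1.
v=29: a=29^1·(≡3), b=29^2·(≡19) mod 29; (3|29)=-1, (19|29)=-1; (−1)^{1·2·14}·(-1)^2·(-1)^1 = -1.
v=11: a=11^-2·(≡6), b=11^-6·(≡5) mod 11; (6|11)=-1, (5|11)=+1; (−1)^{-2·-6·5}·(-1)^-6·(+1)^-2 = +1.
v=5: a=5^-7·(≡1), b=5^-8·(≡3) mod 5; (1|5)=+1, (3|5)=-1; (−1)^{-7·-8·2}·(+1)^-8·(-1)^-7 = -1.
v=7: a=7^4·(≡6), b=7^4·(≡6) mod 7; (6|7)=-1, (6|7)=-1; (−1)^{4·4·3}·(-1)^4·(-1)^4 = +1.
v=43: a=43^2·(≡20), b=43^3·(≡22) mod 43; (20|43)=-1, (22|43)=-1; (−1)^{2·3·21}·(-1)^3·(-1)^2 = -1.
v=13: a=13^2·(≡9), b=13^4·(≡1) mod 13; (9|13)=+1, (1|13)=+1; (−1)^{2·4·6}·(+1)^4·(+1)^2 = +1.
|Ram(558830, -43)| = 4, even; anisotropic at {2, 5, 29, 43}.

[2, 5, 29, 43]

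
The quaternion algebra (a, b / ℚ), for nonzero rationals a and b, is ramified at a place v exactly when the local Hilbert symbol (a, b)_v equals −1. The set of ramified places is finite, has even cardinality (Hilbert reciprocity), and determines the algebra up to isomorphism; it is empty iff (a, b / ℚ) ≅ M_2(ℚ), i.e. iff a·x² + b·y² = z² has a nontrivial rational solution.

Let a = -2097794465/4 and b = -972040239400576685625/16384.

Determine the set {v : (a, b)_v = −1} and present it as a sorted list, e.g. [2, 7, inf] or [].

[2, 5, 13, inf]

(a, b) ≡ (-65, -187473) mod (ℚ^×)²; places V = {2, 3, 5, 11, 13, 19, 23, ∞}.
(a,b)_5: α=1, u≡3; β=4, v≡2 (mod 5); (3|5)=-1, (2|5)=-1; sign (−1)^0·-1^4·-1^1 = -1.
(a,b)_∞: sgn(-65)=−, sgn(-187473)=−, so -1.
(a,b)_11: α=0, u≡9; β=1, v≡7 (mod 11); (9|11)=+1, (7|11)=-1; sign (−1)^0·+1^1·-1^0 = +1.
(a,b)_23: α=2, u≡13; β=3, v≡22 (mod 23); (13|23)=+1, (22|23)=-1; sign (−1)^0·+1^3·-1^2 = +1.
(a,b)_3: α=0, u≡1; β=3, v≡2 (mod 3); (1|3)=+1, (2|3)=-1; sign (−1)^0·+1^3·-1^0 = +1.
(a,b)_2: α=-2, β=-14; u≡7, v≡7 (mod 8); ε(u)ε(v)=1·1, αω(v)=-2·0, βω(u)=-14·0; sum ≡ 1  ⇒  -1.
(a,b)_13: α=3, u≡11; β=7, v≡9 (mod 13); (11|13)=-1, (9|13)=+1; sign (−1)^0·-1^7·+1^3 = -1.
(a,b)_19: α=2, u≡7; β=3, v≡14 (mod 19); (7|19)=+1, (14|19)=-1; sign (−1)^0·+1^3·-1^2 = +1.
(-65, -187473 / ℚ) ramifies at {2, 5, 13, ∞}: a division algebra.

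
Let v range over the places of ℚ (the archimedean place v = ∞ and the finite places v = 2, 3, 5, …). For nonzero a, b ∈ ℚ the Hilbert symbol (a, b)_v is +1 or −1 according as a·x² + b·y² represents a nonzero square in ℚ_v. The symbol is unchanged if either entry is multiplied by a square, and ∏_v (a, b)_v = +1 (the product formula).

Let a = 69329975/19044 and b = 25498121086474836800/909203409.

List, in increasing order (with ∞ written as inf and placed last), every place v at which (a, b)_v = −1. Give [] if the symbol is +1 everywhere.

(a, b) ≡ (22919, 5117) mod (ℚ^×)²; places V = {2, 3, 5, 7, 11, 13, 17, 19, 23, 41, 43, ∞}.
(a,b)_7: α=0, u≡2; β=3, v≡5 (mod 7); (2|7)=+1, (5|7)=-1; sign (−1)^0·+1^3·-1^0 = +1.
(a,b)_2: α=-2, β=6; u≡7, v≡5 (mod 8); ε(u)ε(v)=1·0, αω(v)=-2·1, βω(u)=6·0; sum ≡ 0  ⇒  +1.
(a,b)_19: α=0, u≡16; β=-2, v≡6 (mod 19); (16|19)=+1, (6|19)=+1; sign (−1)^0·+1^-2·+1^0 = +1.
(a,b)_∞: sgn(22919)=+, sgn(5117)=+, so +1.
(a,b)_23: α=-2, u≡19; β=-4, v≡21 (mod 23); (19|23)=-1, (21|23)=-1; sign (−1)^0·-1^-4·-1^-2 = +1.
(a,b)_43: α=1, u≡35; β=3, v≡32 (mod 43); (35|43)=+1, (32|43)=-1; sign (−1)^1·+1^3·-1^1 = +1.
(a,b)_13: α=1, u≡6; β=2, v≡7 (mod 13); (6|13)=-1, (7|13)=-1; sign (−1)^0·-1^2·-1^1 = -1.
(a,b)_3: α=-2, u≡2; β=-2, v≡2 (mod 3); (2|3)=-1, (2|3)=-1; sign (−1)^0·-1^-2·-1^-2 = +1.
(a,b)_5: α=2, u≡1; β=2, v≡3 (mod 5); (1|5)=+1, (3|5)=-1; sign (−1)^0·+1^2·-1^2 = +1.
(a,b)_11: α=2, u≡6; β=2, v≡10 (mod 11); (6|11)=-1, (10|11)=-1; sign (−1)^0·-1^2·-1^2 = +1.
(a,b)_17: α=0, u≡12; β=1, v≡11 (mod 17); (12|17)=-1, (11|17)=-1; sign (−1)^0·-1^1·-1^0 = -1.
(a,b)_41: α=1, u≡17; β=2, v≡16 (mod 41); (17|41)=-1, (16|41)=+1; sign (−1)^0·-1^2·+1^1 = +1.
(22919, 5117 / ℚ) ramifies at {13, 17}: a division algebra.

[13, 17]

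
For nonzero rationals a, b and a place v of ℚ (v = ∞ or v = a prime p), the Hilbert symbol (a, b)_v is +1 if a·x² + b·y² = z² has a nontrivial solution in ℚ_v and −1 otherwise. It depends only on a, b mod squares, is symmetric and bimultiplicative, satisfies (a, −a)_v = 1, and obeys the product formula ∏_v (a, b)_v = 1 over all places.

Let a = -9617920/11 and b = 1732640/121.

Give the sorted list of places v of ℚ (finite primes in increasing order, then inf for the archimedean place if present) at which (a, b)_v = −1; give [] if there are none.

[2, 5, 11, 13]

Mod squares: a ≡ -1430, b ≡ 2210. Check v ∈ {∞, 2, 5, 7, 11, 13, 17}.
v=11: a=11^-1·(≡7), b=11^-2·(≡8) mod 11; (7|11)=-1, (8|11)=-1; (−1)^{-1·-2·5}·(-1)^-2·(-1)^-1 = -1.
v=13: a=13^1·(≡5), b=13^1·(≡1) mod 13; (5|13)=-1, (1|13)=+1; (−1)^{1·1·6}·(-1)^1·(+1)^1 = -1.
v=∞: -1430 < 0 and 2210 > 0  ⇒  (a,b)_∞ = +1.
v=17: a=17^2·(≡16), b=17^1·(≡11) mod 17; (16|17)=+1, (11|17)=-1; (−1)^{2·1·8}·(+1)^1·(-1)^2 = +1.
v=7: a=7^0·(≡6), b=7^2·(≡5) mod 7; (6|7)=-1, (5|7)=-1; (−1)^{0·2·3}·(-1)^2·(-1)^0 = +1.
v=2: v_2(a)=9, v_2(b)=5; units ≡ 5, 1 (mod 8); ε·ε+αω+βω = 0·0+9·0+5·1 ≡ 1  ⇒  (a,b)_2 = -1.
v=5: a=5^1·(≡1), b=5^1·(≡3) mod 5; (1|5)=+1, (3|5)=-1; (−1)^{1·1·2}·(+1)^1·(-1)^1 = -1.
Ram(-1430, 2210) = {2, 5, 11, 13}; no ℚ_2-point on the conic.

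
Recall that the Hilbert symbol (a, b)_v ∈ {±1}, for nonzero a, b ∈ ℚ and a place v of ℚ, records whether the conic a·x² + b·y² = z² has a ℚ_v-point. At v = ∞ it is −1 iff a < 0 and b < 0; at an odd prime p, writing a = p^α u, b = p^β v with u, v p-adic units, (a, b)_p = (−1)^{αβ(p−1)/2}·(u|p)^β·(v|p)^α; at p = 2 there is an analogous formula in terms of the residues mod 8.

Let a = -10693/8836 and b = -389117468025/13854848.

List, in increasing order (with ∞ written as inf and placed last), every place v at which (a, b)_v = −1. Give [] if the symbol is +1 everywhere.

(a, b) ≡ (-37, -70818) mod (ℚ^×)²; places V = {2, 3, 5, 7, 11, 13, 17, 29, 37, 47, ∞}.
(a,b)_17: α=2, u≡5; β=2, v≡9 (mod 17); (5|17)=-1, (9|17)=+1; sign (−1)^0·-1^2·+1^2 = +1.
(a,b)_∞: sgn(-37)=−, sgn(-70818)=−, so -1.
(a,b)_11: α=0, u≡7; β=1, v≡6 (mod 11); (7|11)=-1, (6|11)=-1; sign (−1)^0·-1^1·-1^0 = -1.
(a,b)_5: α=0, u≡2; β=2, v≡3 (mod 5); (2|5)=-1, (3|5)=-1; sign (−1)^0·-1^2·-1^0 = +1.
(a,b)_2: α=-2, β=-7; u≡3, v≡7 (mod 8); ε(u)ε(v)=1·1, αω(v)=-2·0, βω(u)=-7·1; sum ≡ 0  ⇒  +1.
(a,b)_13: α=0, u≡5; β=2, v≡7 (mod 13); (5|13)=-1, (7|13)=-1; sign (−1)^0·-1^2·-1^0 = +1.
(a,b)_29: α=0, u≡12; β=1, v≡28 (mod 29); (12|29)=-1, (28|29)=+1; sign (−1)^0·-1^1·+1^0 = -1.
(a,b)_37: α=1, u≡36; β=1, v≡4 (mod 37); (36|37)=+1, (4|37)=+1; sign (−1)^0·+1^1·+1^1 = +1.
(a,b)_3: α=0, u≡2; β=3, v≡1 (mod 3); (2|3)=-1, (1|3)=+1; sign (−1)^0·-1^3·+1^0 = -1.
(a,b)_47: α=-2, u≡41; β=-2, v≡35 (mod 47); (41|47)=-1, (35|47)=-1; sign (−1)^0·-1^-2·-1^-2 = +1.
(a,b)_7: α=0, u≡5; β=-2, v≡1 (mod 7); (5|7)=-1, (1|7)=+1; sign (−1)^0·-1^-2·+1^0 = +1.
(-37, -70818 / ℚ) ramifies at {3, 11, 29, ∞}: a division algebra.

[3, 11, 29, inf]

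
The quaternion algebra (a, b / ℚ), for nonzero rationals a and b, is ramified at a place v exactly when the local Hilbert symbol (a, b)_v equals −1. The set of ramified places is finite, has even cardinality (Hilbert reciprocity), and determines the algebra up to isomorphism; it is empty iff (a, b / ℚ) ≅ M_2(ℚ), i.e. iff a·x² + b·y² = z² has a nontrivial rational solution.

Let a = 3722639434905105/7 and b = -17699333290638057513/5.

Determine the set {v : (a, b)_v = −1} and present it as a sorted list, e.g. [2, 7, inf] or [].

(a, b) ≡ (2415, -38285) mod (ℚ^×)²; places V = {2, 3, 5, 7, 11, 13, 19, 23, 31, ∞}.
(a,b)_∞: sgn(2415)=+, sgn(-38285)=−, so +1.
(a,b)_23: α=1, u≡13; β=2, v≡19 (mod 23); (13|23)=+1, (19|23)=-1; sign (−1)^0·+1^2·-1^1 = -1.
(a,b)_7: α=-1, u≡1; β=2, v≡3 (mod 7); (1|7)=+1, (3|7)=-1; sign (−1)^0·+1^2·-1^-1 = -1.
(a,b)_2: α=0, β=0; u≡7, v≡3 (mod 8); ε(u)ε(v)=1·1, αω(v)=0·1, βω(u)=0·0; sum ≡ 1  ⇒  -1.
(a,b)_3: α=3, u≡1; β=2, v≡1 (mod 3); (1|3)=+1, (1|3)=+1; sign (−1)^0·+1^2·+1^3 = +1.
(a,b)_31: α=2, u≡1; β=3, v≡2 (mod 31); (1|31)=+1, (2|31)=+1; sign (−1)^0·+1^3·+1^2 = +1.
(a,b)_13: α=4, u≡4; β=5, v≡6 (mod 13); (4|13)=+1, (6|13)=-1; sign (−1)^0·+1^5·-1^4 = +1.
(a,b)_19: α=2, u≡10; β=3, v≡12 (mod 19); (10|19)=-1, (12|19)=-1; sign (−1)^0·-1^3·-1^2 = -1.
(a,b)_11: α=2, u≡8; β=0, v≡8 (mod 11); (8|11)=-1, (8|11)=-1; sign (−1)^0·-1^0·-1^2 = +1.
(a,b)_5: α=1, u≡3; β=-1, v≡2 (mod 5); (3|5)=-1, (2|5)=-1; sign (−1)^0·-1^-1·-1^1 = +1.
Ram(2415, -38285) = {2, 7, 19, 23}; no ℚ_2-point on the conic.

[2, 7, 19, 23]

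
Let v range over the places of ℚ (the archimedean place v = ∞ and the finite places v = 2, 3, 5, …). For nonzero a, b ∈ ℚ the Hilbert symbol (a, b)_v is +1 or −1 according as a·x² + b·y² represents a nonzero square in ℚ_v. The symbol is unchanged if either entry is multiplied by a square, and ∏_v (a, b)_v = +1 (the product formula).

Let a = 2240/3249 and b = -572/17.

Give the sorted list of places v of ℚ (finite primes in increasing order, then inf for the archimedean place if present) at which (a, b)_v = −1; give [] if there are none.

[7, 11]

Mod squares: a ≡ 35, b ≡ -2431. Check v ∈ {∞, 2, 3, 5, 7, 11, 13, 17, 19}.
v=17: a=17^0·(≡15), b=17^-1·(≡6) mod 17; (15|17)=+1, (6|17)=-1; (−1)^{0·-1·8}·(+1)^-1·(-1)^0 = +1.
v=∞: 35 > 0 and -2431 < 0  ⇒  (a,b)_∞ = +1.
v=13: a=13^0·(≡9), b=13^1·(≡2) mod 13; (9|13)=+1, (2|13)=-1; (−1)^{0·1·6}·(+1)^1·(-1)^0 = +1.
v=11: a=11^0·(≡10), b=11^1·(≡6) mod 11; (10|11)=-1, (6|11)=-1; (−1)^{0·1·5}·(-1)^1·(-1)^0 = -1.
v=19: a=19^-2·(≡4), b=19^0·(≡1) mod 19; (4|19)=+1, (1|19)=+1; (−1)^{-2·0·9}·(+1)^0·(+1)^-2 = +1.
v=7: a=7^1·(≡5), b=7^0·(≡3) mod 7; (5|7)=-1, (3|7)=-1; (−1)^{1·0·3}·(-1)^0·(-1)^1 = -1.
v=3: a=3^-2·(≡2), b=3^0·(≡2) mod 3; (2|3)=-1, (2|3)=-1; (−1)^{-2·0·1}·(-1)^0·(-1)^-2 = +1.
v=2: v_2(a)=6, v_2(b)=2; units ≡ 3, 1 (mod 8); ε·ε+αω+βω = 1·0+6·0+2·1 ≡ 0  ⇒  (a,b)_2 = +1.
v=5: a=5^1·(≡2), b=5^0·(≡4) mod 5; (2|5)=-1, (4|5)=+1; (−1)^{1·0·2}·(-1)^0·(+1)^1 = +1.
|Ram(35, -2431)| = 2, even; anisotropic at {7, 11}.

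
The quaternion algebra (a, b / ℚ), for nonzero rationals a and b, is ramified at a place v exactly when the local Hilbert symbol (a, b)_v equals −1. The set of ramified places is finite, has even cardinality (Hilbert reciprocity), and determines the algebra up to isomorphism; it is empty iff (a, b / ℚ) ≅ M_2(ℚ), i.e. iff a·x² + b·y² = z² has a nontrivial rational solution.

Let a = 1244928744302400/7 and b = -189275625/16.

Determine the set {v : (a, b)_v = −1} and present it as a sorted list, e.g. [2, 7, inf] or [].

[2, 3, 11, 19]

Mod squares: a ≡ 483, b ≡ -33649. Check v ∈ {∞, 2, 3, 5, 7, 11, 19, 23}.
v=∞: 483 > 0 and -33649 < 0  ⇒  (a,b)_∞ = +1.
v=2: v_2(a)=6, v_2(b)=-4; units ≡ 3, 7 (mod 8); ε·ε+αω+βω = 1·1+6·0+-4·1 ≡ 1  ⇒  (a,b)_2 = -1.
v=5: a=5^2·(≡3), b=5^4·(≡4) mod 5; (3|5)=-1, (4|5)=+1; (−1)^{2·4·2}·(-1)^4·(+1)^2 = +1.
v=11: a=11^0·(≡2), b=11^1·(≡8) mod 11; (2|11)=-1, (8|11)=-1; (−1)^{0·1·5}·(-1)^1·(-1)^0 = -1.
v=23: a=23^3·(≡10), b=23^1·(≡3) mod 23; (10|23)=-1, (3|23)=+1; (−1)^{3·1·11}·(-1)^1·(+1)^3 = +1.
v=19: a=19^2·(≡2), b=19^1·(≡14) mod 19; (2|19)=-1, (14|19)=-1; (−1)^{2·1·9}·(-1)^1·(-1)^2 = -1.
v=3: a=3^11·(≡2), b=3^2·(≡2) mod 3; (2|3)=-1, (2|3)=-1; (−1)^{11·2·1}·(-1)^2·(-1)^11 = -1.
v=7: a=7^-1·(≡3), b=7^1·(≡4) mod 7; (3|7)=-1, (4|7)=+1; (−1)^{-1·1·3}·(-1)^1·(+1)^-1 = +1.
Ram(483, -33649) = {2, 3, 11, 19}; no ℚ_2-point on the conic.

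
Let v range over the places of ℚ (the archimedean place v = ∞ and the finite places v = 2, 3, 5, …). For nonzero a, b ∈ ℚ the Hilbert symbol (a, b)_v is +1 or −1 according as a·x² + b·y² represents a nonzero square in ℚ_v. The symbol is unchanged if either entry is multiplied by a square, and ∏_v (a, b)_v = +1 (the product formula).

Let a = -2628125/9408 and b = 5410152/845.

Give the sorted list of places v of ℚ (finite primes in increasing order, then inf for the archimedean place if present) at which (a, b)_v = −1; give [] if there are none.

(a, b) ≡ (-15, 690) mod (ℚ^×)²; places V = {2, 3, 5, 7, 11, 13, 23, 29, ∞}.
(a,b)_3: α=-1, u≡1; β=5, v≡2 (mod 3); (1|3)=+1, (2|3)=-1; sign (−1)^1·+1^5·-1^-1 = +1.
(a,b)_29: α=2, u≡3; β=0, v≡7 (mod 29); (3|29)=-1, (7|29)=+1; sign (−1)^0·-1^0·+1^2 = +1.
(a,b)_11: α=0, u≡2; β=2, v≡7 (mod 11); (2|11)=-1, (7|11)=-1; sign (−1)^0·-1^2·-1^0 = +1.
(a,b)_13: α=0, u≡8; β=-2, v≡4 (mod 13); (8|13)=-1, (4|13)=+1; sign (−1)^0·-1^-2·+1^0 = +1.
(a,b)_7: α=-2, u≡6; β=0, v≡4 (mod 7); (6|7)=-1, (4|7)=+1; sign (−1)^0·-1^0·+1^-2 = +1.
(a,b)_2: α=-6, β=3; u≡1, v≡1 (mod 8); ε(u)ε(v)=0·0, αω(v)=-6·0, βω(u)=3·0; sum ≡ 0  ⇒  +1.
(a,b)_∞: sgn(-15)=−, sgn(690)=+, so +1.
(a,b)_23: α=0, u≡16; β=1, v≡11 (mod 23); (16|23)=+1, (11|23)=-1; sign (−1)^0·+1^1·-1^0 = +1.
(a,b)_5: α=5, u≡3; β=-1, v≡3 (mod 5); (3|5)=-1, (3|5)=-1; sign (−1)^0·-1^-1·-1^5 = +1.
Ram(a, b) = ∅: the form -15·x² + 690·y² − z² is isotropic over every ℚ_v, so by Hasse–Minkowski it is isotropic over ℚ.

[]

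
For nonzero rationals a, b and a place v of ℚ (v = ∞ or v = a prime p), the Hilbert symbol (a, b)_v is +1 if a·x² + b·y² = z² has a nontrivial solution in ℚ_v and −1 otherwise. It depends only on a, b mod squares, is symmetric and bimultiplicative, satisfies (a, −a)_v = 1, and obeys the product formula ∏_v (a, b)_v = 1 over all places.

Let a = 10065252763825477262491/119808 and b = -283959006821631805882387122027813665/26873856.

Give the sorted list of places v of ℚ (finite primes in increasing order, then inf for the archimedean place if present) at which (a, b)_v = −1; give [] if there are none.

[2, 5, 19, 23, 29, 43]

(a, b) ≡ (247, -5305985) mod (ℚ^×)²; places V = {2, 3, 5, 13, 19, 23, 29, 37, 41, 43, ∞}.
(a,b)_19: α=1, u≡18; β=2, v≡15 (mod 19); (18|19)=-1, (15|19)=-1; sign (−1)^0·-1^2·-1^1 = -1.
(a,b)_∞: sgn(247)=+, sgn(-5305985)=−, so +1.
(a,b)_2: α=-10, β=-12; u≡7, v≡7 (mod 8); ε(u)ε(v)=1·1, αω(v)=-10·0, βω(u)=-12·0; sum ≡ 1  ⇒  -1.
(a,b)_41: α=2, u≡20; β=2, v≡34 (mod 41); (20|41)=+1, (34|41)=-1; sign (−1)^0·+1^2·-1^2 = +1.
(a,b)_29: α=2, u≡11; β=3, v≡16 (mod 29); (11|29)=-1, (16|29)=+1; sign (−1)^0·-1^3·+1^2 = -1.
(a,b)_43: α=2, u≡27; β=3, v≡1 (mod 43); (27|43)=-1, (1|43)=+1; sign (−1)^0·-1^3·+1^2 = -1.
(a,b)_3: α=-2, u≡1; β=-8, v≡1 (mod 3); (1|3)=+1, (1|3)=+1; sign (−1)^0·+1^-8·+1^-2 = +1.
(a,b)_5: α=0, u≡2; β=1, v≡2 (mod 5); (2|5)=-1, (2|5)=-1; sign (−1)^0·-1^1·-1^0 = -1.
(a,b)_23: α=6, u≡15; β=11, v≡2 (mod 23); (15|23)=-1, (2|23)=+1; sign (−1)^0·-1^11·+1^6 = -1.
(a,b)_13: α=-1, u≡8; β=0, v≡1 (mod 13); (8|13)=-1, (1|13)=+1; sign (−1)^0·-1^0·+1^-1 = +1.
(a,b)_37: α=2, u≡34; β=3, v≡10 (mod 37); (34|37)=+1, (10|37)=+1; sign (−1)^0·+1^3·+1^2 = +1.
(247, -5305985 / ℚ) ramifies at {2, 5, 19, 23, 29, 43}: a division algebra.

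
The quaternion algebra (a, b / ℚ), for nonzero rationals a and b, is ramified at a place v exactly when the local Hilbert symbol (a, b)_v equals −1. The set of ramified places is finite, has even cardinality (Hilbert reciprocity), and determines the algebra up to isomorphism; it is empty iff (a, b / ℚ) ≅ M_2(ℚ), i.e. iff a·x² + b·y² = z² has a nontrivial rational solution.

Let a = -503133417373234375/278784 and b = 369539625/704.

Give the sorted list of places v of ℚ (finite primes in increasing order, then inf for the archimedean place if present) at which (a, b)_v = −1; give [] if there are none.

(a, b) ≡ (-7, 19635) mod (ℚ^×)²; places V = {2, 3, 5, 7, 11, 13, 17, 37, ∞}.
(a,b)_2: α=-8, β=-6; u≡1, v≡3 (mod 8); ε(u)ε(v)=0·1, αω(v)=-8·1, βω(u)=-6·0; sum ≡ 0  ⇒  +1.
(a,b)_∞: sgn(-7)=−, sgn(19635)=+, so +1.
(a,b)_3: α=-2, u≡2; β=1, v≡2 (mod 3); (2|3)=-1, (2|3)=-1; sign (−1)^0·-1^1·-1^-2 = -1.
(a,b)_17: α=0, u≡5; β=1, v≡2 (mod 17); (5|17)=-1, (2|17)=+1; sign (−1)^0·-1^1·+1^0 = -1.
(a,b)_13: α=4, u≡2; β=2, v≡6 (mod 13); (2|13)=-1, (6|13)=-1; sign (−1)^0·-1^2·-1^4 = +1.
(a,b)_11: α=-2, u≡4; β=-1, v≡9 (mod 11); (4|11)=+1, (9|11)=+1; sign (−1)^0·+1^-1·+1^-2 = +1.
(a,b)_37: α=2, u≡9; β=0, v≡16 (mod 37); (9|37)=+1, (16|37)=+1; sign (−1)^0·+1^0·+1^2 = +1.
(a,b)_5: α=6, u≡2; β=3, v≡3 (mod 5); (2|5)=-1, (3|5)=-1; sign (−1)^0·-1^3·-1^6 = -1.
(a,b)_7: α=7, u≡5; β=3, v≡3 (mod 7); (5|7)=-1, (3|7)=-1; sign (−1)^1·-1^3·-1^7 = -1.
Ram(-7, 19635) = {3, 5, 7, 17}; no ℚ_3-point on the conic.

[3, 5, 7, 17]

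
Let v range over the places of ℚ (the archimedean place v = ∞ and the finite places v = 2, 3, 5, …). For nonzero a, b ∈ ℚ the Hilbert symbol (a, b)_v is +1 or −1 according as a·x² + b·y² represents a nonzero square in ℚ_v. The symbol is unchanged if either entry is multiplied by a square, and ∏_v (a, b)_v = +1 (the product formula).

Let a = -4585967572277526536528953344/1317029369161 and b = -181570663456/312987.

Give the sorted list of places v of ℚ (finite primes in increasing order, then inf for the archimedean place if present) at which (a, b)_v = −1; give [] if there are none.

[3, 7, 31, inf]

Mod squares: a ≡ -966, b ≡ -4278. Check v ∈ {∞, 2, 3, 7, 11, 13, 17, 19, 23, 31}.
v=31: a=31^6·(≡24), b=31^3·(≡17) mod 31; (24|31)=-1, (17|31)=-1; (−1)^{6·3·15}·(-1)^3·(-1)^6 = -1.
v=13: a=13^4·(≡10), b=13^2·(≡3) mod 13; (10|13)=+1, (3|13)=+1; (−1)^{4·2·6}·(+1)^2·(+1)^4 = +1.
v=∞: -966 < 0 and -4278 < 0  ⇒  (a,b)_∞ = -1.
v=3: a=3^3·(≡2), b=3^-1·(≡2) mod 3; (2|3)=-1, (2|3)=-1; (−1)^{3·-1·1}·(-1)^-1·(-1)^3 = -1.
v=23: a=23^3·(≡3), b=23^1·(≡5) mod 23; (3|23)=+1, (5|23)=-1; (−1)^{3·1·11}·(+1)^1·(-1)^3 = +1.
v=19: a=19^-4·(≡2), b=19^-2·(≡6) mod 19; (2|19)=-1, (6|19)=+1; (−1)^{-4·-2·9}·(-1)^-2·(+1)^-4 = +1.
v=7: a=7^5·(≡4), b=7^2·(≡5) mod 7; (4|7)=+1, (5|7)=-1; (−1)^{5·2·3}·(+1)^2·(-1)^5 = -1.
v=11: a=11^-2·(≡2), b=11^0·(≡4) mod 11; (2|11)=-1, (4|11)=+1; (−1)^{-2·0·5}·(-1)^0·(+1)^-2 = +1.
v=2: v_2(a)=15, v_2(b)=5; units ≡ 5, 5 (mod 8); ε·ε+αω+βω = 0·0+15·1+5·1 ≡ 0  ⇒  (a,b)_2 = +1.
v=17: a=17^-4·(≡3), b=17^-2·(≡14) mod 17; (3|17)=-1, (14|17)=-1; (−1)^{-4·-2·8}·(-1)^-2·(-1)^-4 = +1.
(-966, -4278 / ℚ) ramifies at {3, 7, 31, ∞}: a division algebra.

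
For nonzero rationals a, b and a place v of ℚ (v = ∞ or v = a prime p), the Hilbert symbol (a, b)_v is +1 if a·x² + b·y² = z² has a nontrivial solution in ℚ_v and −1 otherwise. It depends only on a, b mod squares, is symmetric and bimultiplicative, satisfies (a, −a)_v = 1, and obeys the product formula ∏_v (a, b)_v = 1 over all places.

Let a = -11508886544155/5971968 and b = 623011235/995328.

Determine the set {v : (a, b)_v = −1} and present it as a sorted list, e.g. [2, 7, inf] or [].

Mod squares: a ≡ -18122390, b ≡ 72105. Check v ∈ {∞, 2, 3, 5, 7, 11, 13, 19, 23, 29}.
v=13: a=13^1·(≡9), b=13^0·(≡6) mod 13; (9|13)=+1, (6|13)=-1; (−1)^{1·0·6}·(+1)^0·(-1)^1 = -1.
v=3: a=3^-6·(≡1), b=3^-5·(≡2) mod 3; (1|3)=+1, (2|3)=-1; (−1)^{-6·-5·1}·(+1)^-5·(-1)^-6 = +1.
v=7: a=7^4·(≡1), b=7^2·(≡6) mod 7; (1|7)=+1, (6|7)=-1; (−1)^{4·2·3}·(+1)^2·(-1)^4 = +1.
v=∞: -18122390 < 0 and 72105 > 0  ⇒  (a,b)_∞ = +1.
v=11: a=11^1·(≡7), b=11^1·(≡6) mod 11; (7|11)=-1, (6|11)=-1; (−1)^{1·1·5}·(-1)^1·(-1)^1 = -1.
v=19: a=19^1·(≡5), b=19^1·(≡13) mod 19; (5|19)=+1, (13|19)=-1; (−1)^{1·1·9}·(+1)^1·(-1)^1 = +1.
v=29: a=29^1·(≡14), b=29^0·(≡26) mod 29; (14|29)=-1, (26|29)=-1; (−1)^{1·0·14}·(-1)^0·(-1)^1 = -1.
v=5: a=5^1·(≡3), b=5^1·(≡4) mod 5; (3|5)=-1, (4|5)=+1; (−1)^{1·1·2}·(-1)^1·(+1)^1 = -1.
v=2: v_2(a)=-13, v_2(b)=-12; units ≡ 5, 1 (mod 8); ε·ε+αω+βω = 0·0+-13·0+-12·1 ≡ 0  ⇒  (a,b)_2 = +1.
v=23: a=23^3·(≡1), b=23^3·(≡10) mod 23; (1|23)=+1, (10|23)=-1; (−1)^{3·3·11}·(+1)^3·(-1)^3 = +1.
(-18122390, 72105 / ℚ) ramifies at {5, 11, 13, 29}: a division algebra.

[5, 11, 13, 29]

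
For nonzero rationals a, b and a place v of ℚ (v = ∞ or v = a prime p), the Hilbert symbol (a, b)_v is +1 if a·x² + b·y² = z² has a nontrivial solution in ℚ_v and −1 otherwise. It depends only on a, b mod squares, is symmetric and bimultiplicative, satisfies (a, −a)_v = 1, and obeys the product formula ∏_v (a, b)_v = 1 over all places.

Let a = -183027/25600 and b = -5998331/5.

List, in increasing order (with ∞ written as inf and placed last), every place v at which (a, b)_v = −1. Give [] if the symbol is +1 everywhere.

[3, 5, 17, 23, 29, inf]

(a, b) ≡ (-3, -56695) mod (ℚ^×)²; places V = {2, 3, 5, 13, 17, 19, 23, 29, ∞}.
(a,b)_2: α=-10, β=0; u≡5, v≡1 (mod 8); ε(u)ε(v)=0·0, αω(v)=-10·0, βω(u)=0·1; sum ≡ 0  ⇒  +1.
(a,b)_29: α=0, u≡26; β=1, v≡21 (mod 29); (26|29)=-1, (21|29)=-1; sign (−1)^0·-1^1·-1^0 = -1.
(a,b)_23: α=0, u≡7; β=3, v≡21 (mod 23); (7|23)=-1, (21|23)=-1; sign (−1)^0·-1^3·-1^0 = -1.
(a,b)_3: α=1, u≡2; β=0, v≡2 (mod 3); (2|3)=-1, (2|3)=-1; sign (−1)^0·-1^0·-1^1 = -1.
(a,b)_17: α=0, u≡11; β=1, v≡12 (mod 17); (11|17)=-1, (12|17)=-1; sign (−1)^0·-1^1·-1^0 = -1.
(a,b)_13: α=2, u≡3; β=0, v≡5 (mod 13); (3|13)=+1, (5|13)=-1; sign (−1)^0·+1^0·-1^2 = +1.
(a,b)_19: α=2, u≡9; β=0, v≡9 (mod 19); (9|19)=+1, (9|19)=+1; sign (−1)^0·+1^0·+1^2 = +1.
(a,b)_5: α=-2, u≡2; β=-1, v≡4 (mod 5); (2|5)=-1, (4|5)=+1; sign (−1)^0·-1^-1·+1^-2 = -1.
(a,b)_∞: sgn(-3)=−, sgn(-56695)=−, so -1.
|Ram(-3, -56695)| = 6, even; anisotropic at {3, 5, 17, 23, 29, ∞}.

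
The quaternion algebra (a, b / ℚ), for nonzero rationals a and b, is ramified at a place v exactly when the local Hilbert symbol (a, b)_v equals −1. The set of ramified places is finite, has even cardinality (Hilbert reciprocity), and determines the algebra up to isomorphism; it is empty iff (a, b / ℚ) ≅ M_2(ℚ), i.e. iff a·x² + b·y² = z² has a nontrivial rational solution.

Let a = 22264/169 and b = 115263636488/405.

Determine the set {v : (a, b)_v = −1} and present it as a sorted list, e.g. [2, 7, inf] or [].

[2, 11, 13, 23]

Mod squares: a ≡ 46, b ≡ 32890. Check v ∈ {∞, 2, 3, 5, 7, 11, 13, 23}.
v=5: a=5^0·(≡1), b=5^-1·(≡3) mod 5; (1|5)=+1, (3|5)=-1; (−1)^{0·-1·2}·(+1)^-1·(-1)^0 = +1.
v=∞: 46 > 0 and 32890 > 0  ⇒  (a,b)_∞ = +1.
v=13: a=13^-2·(≡8), b=13^3·(≡2) mod 13; (8|13)=-1, (2|13)=-1; (−1)^{-2·3·6}·(-1)^3·(-1)^-2 = -1.
v=23: a=23^1·(≡6), b=23^3·(≡16) mod 23; (6|23)=+1, (16|23)=+1; (−1)^{1·3·11}·(+1)^3·(+1)^1 = -1.
v=11: a=11^2·(≡2), b=11^1·(≡5) mod 11; (2|11)=-1, (5|11)=+1; (−1)^{2·1·5}·(-1)^1·(+1)^2 = -1.
v=7: a=7^0·(≡4), b=7^2·(≡4) mod 7; (4|7)=+1, (4|7)=+1; (−1)^{0·2·3}·(+1)^2·(+1)^0 = +1.
v=2: v_2(a)=3, v_2(b)=3; units ≡ 7, 5 (mod 8); ε·ε+αω+βω = 1·0+3·1+3·0 ≡ 1  ⇒  (a,b)_2 = -1.
v=3: a=3^0·(≡1), b=3^-4·(≡1) mod 3; (1|3)=+1, (1|3)=+1; (−1)^{0·-4·1}·(+1)^-4·(+1)^0 = +1.
Ram(46, 32890) = {2, 11, 13, 23}; no ℚ_2-point on the conic.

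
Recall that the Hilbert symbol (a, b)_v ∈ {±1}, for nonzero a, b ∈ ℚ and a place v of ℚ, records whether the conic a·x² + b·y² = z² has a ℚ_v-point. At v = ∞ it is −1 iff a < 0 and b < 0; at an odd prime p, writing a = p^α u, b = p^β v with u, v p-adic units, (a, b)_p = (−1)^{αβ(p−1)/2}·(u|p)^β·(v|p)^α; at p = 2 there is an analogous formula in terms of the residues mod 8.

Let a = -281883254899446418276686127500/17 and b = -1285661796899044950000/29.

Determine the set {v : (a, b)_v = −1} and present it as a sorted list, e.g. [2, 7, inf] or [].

(a, b) ≡ (-5083, -256795) mod (ℚ^×)²; places V = {2, 3, 5, 7, 11, 13, 17, 23, 29, ∞}.
(a,b)_7: α=12, u≡5; β=9, v≡4 (mod 7); (5|7)=-1, (4|7)=+1; sign (−1)^0·-1^9·+1^12 = -1.
(a,b)_29: α=0, u≡3; β=-1, v≡12 (mod 29); (3|29)=-1, (12|29)=-1; sign (−1)^0·-1^-1·-1^0 = -1.
(a,b)_11: α=2, u≡7; β=1, v≡2 (mod 11); (7|11)=-1, (2|11)=-1; sign (−1)^0·-1^1·-1^2 = -1.
(a,b)_13: α=3, u≡4; β=0, v≡7 (mod 13); (4|13)=+1, (7|13)=-1; sign (−1)^0·+1^0·-1^3 = -1.
(a,b)_17: α=-1, u≡3; β=0, v≡10 (mod 17); (3|17)=-1, (10|17)=-1; sign (−1)^0·-1^0·-1^-1 = -1.
(a,b)_23: α=7, u≡2; β=5, v≡12 (mod 23); (2|23)=+1, (12|23)=+1; sign (−1)^1·+1^5·+1^7 = -1.
(a,b)_3: α=2, u≡2; β=2, v≡2 (mod 3); (2|3)=-1, (2|3)=-1; sign (−1)^0·-1^2·-1^2 = +1.
(a,b)_∞: sgn(-5083)=−, sgn(-256795)=−, so -1.
(a,b)_2: α=2, β=4; u≡5, v≡5 (mod 8); ε(u)ε(v)=0·0, αω(v)=2·1, βω(u)=4·1; sum ≡ 0  ⇒  +1.
(a,b)_5: α=4, u≡3; β=5, v≡4 (mod 5); (3|5)=-1, (4|5)=+1; sign (−1)^0·-1^5·+1^4 = -1.
(-5083, -256795 / ℚ) ramifies at {5, 7, 11, 13, 17, 23, 29, ∞}: a division algebra.

[5, 7, 11, 13, 17, 23, 29, inf]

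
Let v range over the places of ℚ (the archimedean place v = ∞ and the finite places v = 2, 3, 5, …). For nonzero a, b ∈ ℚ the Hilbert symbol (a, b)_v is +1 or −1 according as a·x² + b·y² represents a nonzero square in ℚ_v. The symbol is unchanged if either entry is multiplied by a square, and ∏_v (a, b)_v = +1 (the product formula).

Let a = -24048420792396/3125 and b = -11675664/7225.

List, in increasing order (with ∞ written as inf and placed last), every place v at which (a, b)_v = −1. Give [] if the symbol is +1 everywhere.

[13, inf]

Mod squares: a ≡ -255, b ≡ -1001. Check v ∈ {∞, 2, 3, 5, 7, 11, 13, 17}.
v=2: v_2(a)=2, v_2(b)=4; units ≡ 1, 7 (mod 8); ε·ε+αω+βω = 0·1+2·0+4·0 ≡ 0  ⇒  (a,b)_2 = +1.
v=13: a=13^2·(≡7), b=13^1·(≡12) mod 13; (7|13)=-1, (12|13)=+1; (−1)^{2·1·6}·(-1)^1·(+1)^2 = -1.
v=5: a=5^-5·(≡4), b=5^-2·(≡4) mod 5; (4|5)=+1, (4|5)=+1; (−1)^{-5·-2·2}·(+1)^-2·(+1)^-5 = +1.
v=11: a=11^2·(≡4), b=11^1·(≡6) mod 11; (4|11)=+1, (6|11)=-1; (−1)^{2·1·5}·(+1)^1·(-1)^2 = +1.
v=3: a=3^1·(≡2), b=3^6·(≡1) mod 3; (2|3)=-1, (1|3)=+1; (−1)^{1·6·1}·(-1)^6·(+1)^1 = +1.
v=17: a=17^1·(≡8), b=17^-2·(≡9) mod 17; (8|17)=+1, (9|17)=+1; (−1)^{1·-2·8}·(+1)^-2·(+1)^1 = +1.
v=∞: -255 < 0 and -1001 < 0  ⇒  (a,b)_∞ = -1.
v=7: a=7^8·(≡4), b=7^1·(≡1) mod 7; (4|7)=+1, (1|7)=+1; (−1)^{8·1·3}·(+1)^1·(+1)^8 = +1.
|Ram(-255, -1001)| = 2, even; anisotropic at {13, ∞}.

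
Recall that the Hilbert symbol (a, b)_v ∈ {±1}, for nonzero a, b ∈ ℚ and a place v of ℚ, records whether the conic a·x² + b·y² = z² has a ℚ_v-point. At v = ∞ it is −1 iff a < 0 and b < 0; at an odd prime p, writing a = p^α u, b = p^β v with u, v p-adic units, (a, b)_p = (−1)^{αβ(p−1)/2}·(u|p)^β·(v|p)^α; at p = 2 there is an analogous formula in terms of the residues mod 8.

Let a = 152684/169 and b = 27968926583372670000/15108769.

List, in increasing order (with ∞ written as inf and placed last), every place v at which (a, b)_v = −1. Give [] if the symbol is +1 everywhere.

(a, b) ≡ (779, 43) mod (ℚ^×)²; places V = {2, 3, 5, 7, 13, 17, 19, 23, 29, 41, 43, ∞}.
(a,b)_2: α=2, β=4; u≡3, v≡3 (mod 8); ε(u)ε(v)=1·1, αω(v)=2·1, βω(u)=4·1; sum ≡ 1  ⇒  -1.
(a,b)_3: α=0, u≡2; β=2, v≡1 (mod 3); (2|3)=-1, (1|3)=+1; sign (−1)^0·-1^2·+1^0 = +1.
(a,b)_17: α=0, u≡10; β=2, v≡13 (mod 17); (10|17)=-1, (13|17)=+1; sign (−1)^0·-1^2·+1^0 = +1.
(a,b)_23: α=0, u≡7; β=-2, v≡10 (mod 23); (7|23)=-1, (10|23)=-1; sign (−1)^0·-1^-2·-1^0 = +1.
(a,b)_41: α=1, u≡15; β=2, v≡31 (mod 41); (15|41)=-1, (31|41)=+1; sign (−1)^0·-1^2·+1^1 = +1.
(a,b)_∞: sgn(779)=+, sgn(43)=+, so +1.
(a,b)_13: α=-2, u≡12; β=-4, v≡3 (mod 13); (12|13)=+1, (3|13)=+1; sign (−1)^0·+1^-4·+1^-2 = +1.
(a,b)_19: α=1, u≡10; β=2, v≡5 (mod 19); (10|19)=-1, (5|19)=+1; sign (−1)^0·-1^2·+1^1 = +1.
(a,b)_29: α=0, u≡6; β=2, v≡21 (mod 29); (6|29)=+1, (21|29)=-1; sign (−1)^0·+1^2·-1^0 = +1.
(a,b)_43: α=0, u≡3; β=1, v≡31 (mod 43); (3|43)=-1, (31|43)=+1; sign (−1)^0·-1^1·+1^0 = -1.
(a,b)_7: α=2, u≡1; β=2, v≡2 (mod 7); (1|7)=+1, (2|7)=+1; sign (−1)^0·+1^2·+1^2 = +1.
(a,b)_5: α=0, u≡1; β=4, v≡3 (mod 5); (1|5)=+1, (3|5)=-1; sign (−1)^0·+1^4·-1^0 = +1.
(779, 43 / ℚ) ramifies at {2, 43}: a division algebra.

[2, 43]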